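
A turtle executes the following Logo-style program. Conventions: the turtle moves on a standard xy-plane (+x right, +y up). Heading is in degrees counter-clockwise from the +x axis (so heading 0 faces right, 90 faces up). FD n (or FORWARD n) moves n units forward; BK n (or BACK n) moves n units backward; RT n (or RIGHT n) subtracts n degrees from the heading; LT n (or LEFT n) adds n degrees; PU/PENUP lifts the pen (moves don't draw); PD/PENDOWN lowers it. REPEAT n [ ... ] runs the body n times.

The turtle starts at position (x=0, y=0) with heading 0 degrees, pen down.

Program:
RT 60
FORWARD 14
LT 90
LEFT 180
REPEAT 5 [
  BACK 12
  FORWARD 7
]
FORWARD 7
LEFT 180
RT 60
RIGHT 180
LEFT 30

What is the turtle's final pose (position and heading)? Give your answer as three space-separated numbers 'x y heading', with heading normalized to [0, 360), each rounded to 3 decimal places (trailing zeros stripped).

Answer: 22.588 -3.124 180

Derivation:
Executing turtle program step by step:
Start: pos=(0,0), heading=0, pen down
RT 60: heading 0 -> 300
FD 14: (0,0) -> (7,-12.124) [heading=300, draw]
LT 90: heading 300 -> 30
LT 180: heading 30 -> 210
REPEAT 5 [
  -- iteration 1/5 --
  BK 12: (7,-12.124) -> (17.392,-6.124) [heading=210, draw]
  FD 7: (17.392,-6.124) -> (11.33,-9.624) [heading=210, draw]
  -- iteration 2/5 --
  BK 12: (11.33,-9.624) -> (21.722,-3.624) [heading=210, draw]
  FD 7: (21.722,-3.624) -> (15.66,-7.124) [heading=210, draw]
  -- iteration 3/5 --
  BK 12: (15.66,-7.124) -> (26.053,-1.124) [heading=210, draw]
  FD 7: (26.053,-1.124) -> (19.99,-4.624) [heading=210, draw]
  -- iteration 4/5 --
  BK 12: (19.99,-4.624) -> (30.383,1.376) [heading=210, draw]
  FD 7: (30.383,1.376) -> (24.321,-2.124) [heading=210, draw]
  -- iteration 5/5 --
  BK 12: (24.321,-2.124) -> (34.713,3.876) [heading=210, draw]
  FD 7: (34.713,3.876) -> (28.651,0.376) [heading=210, draw]
]
FD 7: (28.651,0.376) -> (22.588,-3.124) [heading=210, draw]
LT 180: heading 210 -> 30
RT 60: heading 30 -> 330
RT 180: heading 330 -> 150
LT 30: heading 150 -> 180
Final: pos=(22.588,-3.124), heading=180, 12 segment(s) drawn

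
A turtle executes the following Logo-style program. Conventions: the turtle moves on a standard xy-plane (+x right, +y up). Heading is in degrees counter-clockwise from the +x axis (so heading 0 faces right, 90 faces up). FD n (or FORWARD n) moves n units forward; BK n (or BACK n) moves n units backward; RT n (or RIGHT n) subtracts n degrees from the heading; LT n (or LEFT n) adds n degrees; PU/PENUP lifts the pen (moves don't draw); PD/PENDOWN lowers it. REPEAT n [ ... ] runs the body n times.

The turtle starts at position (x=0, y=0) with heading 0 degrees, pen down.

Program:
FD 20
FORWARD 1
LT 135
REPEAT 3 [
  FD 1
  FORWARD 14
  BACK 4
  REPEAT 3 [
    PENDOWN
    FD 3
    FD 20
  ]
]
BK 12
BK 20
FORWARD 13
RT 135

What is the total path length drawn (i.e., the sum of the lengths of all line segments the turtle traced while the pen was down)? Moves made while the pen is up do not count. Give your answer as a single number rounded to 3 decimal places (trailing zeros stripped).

Answer: 330

Derivation:
Executing turtle program step by step:
Start: pos=(0,0), heading=0, pen down
FD 20: (0,0) -> (20,0) [heading=0, draw]
FD 1: (20,0) -> (21,0) [heading=0, draw]
LT 135: heading 0 -> 135
REPEAT 3 [
  -- iteration 1/3 --
  FD 1: (21,0) -> (20.293,0.707) [heading=135, draw]
  FD 14: (20.293,0.707) -> (10.393,10.607) [heading=135, draw]
  BK 4: (10.393,10.607) -> (13.222,7.778) [heading=135, draw]
  REPEAT 3 [
    -- iteration 1/3 --
    PD: pen down
    FD 3: (13.222,7.778) -> (11.101,9.899) [heading=135, draw]
    FD 20: (11.101,9.899) -> (-3.042,24.042) [heading=135, draw]
    -- iteration 2/3 --
    PD: pen down
    FD 3: (-3.042,24.042) -> (-5.163,26.163) [heading=135, draw]
    FD 20: (-5.163,26.163) -> (-19.305,40.305) [heading=135, draw]
    -- iteration 3/3 --
    PD: pen down
    FD 3: (-19.305,40.305) -> (-21.426,42.426) [heading=135, draw]
    FD 20: (-21.426,42.426) -> (-35.569,56.569) [heading=135, draw]
  ]
  -- iteration 2/3 --
  FD 1: (-35.569,56.569) -> (-36.276,57.276) [heading=135, draw]
  FD 14: (-36.276,57.276) -> (-46.175,67.175) [heading=135, draw]
  BK 4: (-46.175,67.175) -> (-43.347,64.347) [heading=135, draw]
  REPEAT 3 [
    -- iteration 1/3 --
    PD: pen down
    FD 3: (-43.347,64.347) -> (-45.468,66.468) [heading=135, draw]
    FD 20: (-45.468,66.468) -> (-59.61,80.61) [heading=135, draw]
    -- iteration 2/3 --
    PD: pen down
    FD 3: (-59.61,80.61) -> (-61.731,82.731) [heading=135, draw]
    FD 20: (-61.731,82.731) -> (-75.874,96.874) [heading=135, draw]
    -- iteration 3/3 --
    PD: pen down
    FD 3: (-75.874,96.874) -> (-77.995,98.995) [heading=135, draw]
    FD 20: (-77.995,98.995) -> (-92.137,113.137) [heading=135, draw]
  ]
  -- iteration 3/3 --
  FD 1: (-92.137,113.137) -> (-92.844,113.844) [heading=135, draw]
  FD 14: (-92.844,113.844) -> (-102.744,123.744) [heading=135, draw]
  BK 4: (-102.744,123.744) -> (-99.915,120.915) [heading=135, draw]
  REPEAT 3 [
    -- iteration 1/3 --
    PD: pen down
    FD 3: (-99.915,120.915) -> (-102.037,123.037) [heading=135, draw]
    FD 20: (-102.037,123.037) -> (-116.179,137.179) [heading=135, draw]
    -- iteration 2/3 --
    PD: pen down
    FD 3: (-116.179,137.179) -> (-118.3,139.3) [heading=135, draw]
    FD 20: (-118.3,139.3) -> (-132.442,153.442) [heading=135, draw]
    -- iteration 3/3 --
    PD: pen down
    FD 3: (-132.442,153.442) -> (-134.563,155.563) [heading=135, draw]
    FD 20: (-134.563,155.563) -> (-148.706,169.706) [heading=135, draw]
  ]
]
BK 12: (-148.706,169.706) -> (-140.22,161.22) [heading=135, draw]
BK 20: (-140.22,161.22) -> (-126.078,147.078) [heading=135, draw]
FD 13: (-126.078,147.078) -> (-135.271,156.271) [heading=135, draw]
RT 135: heading 135 -> 0
Final: pos=(-135.271,156.271), heading=0, 32 segment(s) drawn

Segment lengths:
  seg 1: (0,0) -> (20,0), length = 20
  seg 2: (20,0) -> (21,0), length = 1
  seg 3: (21,0) -> (20.293,0.707), length = 1
  seg 4: (20.293,0.707) -> (10.393,10.607), length = 14
  seg 5: (10.393,10.607) -> (13.222,7.778), length = 4
  seg 6: (13.222,7.778) -> (11.101,9.899), length = 3
  seg 7: (11.101,9.899) -> (-3.042,24.042), length = 20
  seg 8: (-3.042,24.042) -> (-5.163,26.163), length = 3
  seg 9: (-5.163,26.163) -> (-19.305,40.305), length = 20
  seg 10: (-19.305,40.305) -> (-21.426,42.426), length = 3
  seg 11: (-21.426,42.426) -> (-35.569,56.569), length = 20
  seg 12: (-35.569,56.569) -> (-36.276,57.276), length = 1
  seg 13: (-36.276,57.276) -> (-46.175,67.175), length = 14
  seg 14: (-46.175,67.175) -> (-43.347,64.347), length = 4
  seg 15: (-43.347,64.347) -> (-45.468,66.468), length = 3
  seg 16: (-45.468,66.468) -> (-59.61,80.61), length = 20
  seg 17: (-59.61,80.61) -> (-61.731,82.731), length = 3
  seg 18: (-61.731,82.731) -> (-75.874,96.874), length = 20
  seg 19: (-75.874,96.874) -> (-77.995,98.995), length = 3
  seg 20: (-77.995,98.995) -> (-92.137,113.137), length = 20
  seg 21: (-92.137,113.137) -> (-92.844,113.844), length = 1
  seg 22: (-92.844,113.844) -> (-102.744,123.744), length = 14
  seg 23: (-102.744,123.744) -> (-99.915,120.915), length = 4
  seg 24: (-99.915,120.915) -> (-102.037,123.037), length = 3
  seg 25: (-102.037,123.037) -> (-116.179,137.179), length = 20
  seg 26: (-116.179,137.179) -> (-118.3,139.3), length = 3
  seg 27: (-118.3,139.3) -> (-132.442,153.442), length = 20
  seg 28: (-132.442,153.442) -> (-134.563,155.563), length = 3
  seg 29: (-134.563,155.563) -> (-148.706,169.706), length = 20
  seg 30: (-148.706,169.706) -> (-140.22,161.22), length = 12
  seg 31: (-140.22,161.22) -> (-126.078,147.078), length = 20
  seg 32: (-126.078,147.078) -> (-135.271,156.271), length = 13
Total = 330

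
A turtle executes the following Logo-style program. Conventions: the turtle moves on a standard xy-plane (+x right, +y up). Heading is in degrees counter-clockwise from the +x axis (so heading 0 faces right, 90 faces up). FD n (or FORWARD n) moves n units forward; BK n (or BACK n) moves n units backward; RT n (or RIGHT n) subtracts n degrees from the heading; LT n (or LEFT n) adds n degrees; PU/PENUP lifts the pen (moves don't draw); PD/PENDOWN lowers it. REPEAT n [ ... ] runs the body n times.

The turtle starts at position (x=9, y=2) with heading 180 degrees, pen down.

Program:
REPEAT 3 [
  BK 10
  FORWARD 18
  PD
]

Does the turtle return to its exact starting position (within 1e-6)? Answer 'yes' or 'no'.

Executing turtle program step by step:
Start: pos=(9,2), heading=180, pen down
REPEAT 3 [
  -- iteration 1/3 --
  BK 10: (9,2) -> (19,2) [heading=180, draw]
  FD 18: (19,2) -> (1,2) [heading=180, draw]
  PD: pen down
  -- iteration 2/3 --
  BK 10: (1,2) -> (11,2) [heading=180, draw]
  FD 18: (11,2) -> (-7,2) [heading=180, draw]
  PD: pen down
  -- iteration 3/3 --
  BK 10: (-7,2) -> (3,2) [heading=180, draw]
  FD 18: (3,2) -> (-15,2) [heading=180, draw]
  PD: pen down
]
Final: pos=(-15,2), heading=180, 6 segment(s) drawn

Start position: (9, 2)
Final position: (-15, 2)
Distance = 24; >= 1e-6 -> NOT closed

Answer: no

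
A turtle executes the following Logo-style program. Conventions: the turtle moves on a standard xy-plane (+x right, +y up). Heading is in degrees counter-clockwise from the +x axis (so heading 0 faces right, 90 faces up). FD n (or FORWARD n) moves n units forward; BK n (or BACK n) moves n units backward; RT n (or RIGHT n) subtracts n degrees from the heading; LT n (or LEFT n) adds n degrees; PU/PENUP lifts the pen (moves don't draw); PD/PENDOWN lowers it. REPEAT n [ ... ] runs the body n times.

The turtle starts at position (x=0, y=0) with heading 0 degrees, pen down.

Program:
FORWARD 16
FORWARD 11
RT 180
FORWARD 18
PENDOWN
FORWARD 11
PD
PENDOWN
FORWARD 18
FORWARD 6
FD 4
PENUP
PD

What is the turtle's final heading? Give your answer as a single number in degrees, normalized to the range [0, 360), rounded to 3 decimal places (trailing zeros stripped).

Answer: 180

Derivation:
Executing turtle program step by step:
Start: pos=(0,0), heading=0, pen down
FD 16: (0,0) -> (16,0) [heading=0, draw]
FD 11: (16,0) -> (27,0) [heading=0, draw]
RT 180: heading 0 -> 180
FD 18: (27,0) -> (9,0) [heading=180, draw]
PD: pen down
FD 11: (9,0) -> (-2,0) [heading=180, draw]
PD: pen down
PD: pen down
FD 18: (-2,0) -> (-20,0) [heading=180, draw]
FD 6: (-20,0) -> (-26,0) [heading=180, draw]
FD 4: (-26,0) -> (-30,0) [heading=180, draw]
PU: pen up
PD: pen down
Final: pos=(-30,0), heading=180, 7 segment(s) drawn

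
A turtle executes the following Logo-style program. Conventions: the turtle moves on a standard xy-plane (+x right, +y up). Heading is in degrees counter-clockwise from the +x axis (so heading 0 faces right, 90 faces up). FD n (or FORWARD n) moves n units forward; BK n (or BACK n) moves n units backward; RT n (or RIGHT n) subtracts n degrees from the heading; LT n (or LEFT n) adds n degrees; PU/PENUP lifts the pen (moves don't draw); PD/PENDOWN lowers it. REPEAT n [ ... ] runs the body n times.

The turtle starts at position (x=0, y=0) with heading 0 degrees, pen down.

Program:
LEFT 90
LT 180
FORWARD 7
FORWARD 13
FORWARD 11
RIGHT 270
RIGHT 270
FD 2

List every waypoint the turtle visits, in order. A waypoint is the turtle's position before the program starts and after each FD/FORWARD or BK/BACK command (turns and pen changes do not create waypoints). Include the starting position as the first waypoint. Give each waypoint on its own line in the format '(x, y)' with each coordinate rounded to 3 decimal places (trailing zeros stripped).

Executing turtle program step by step:
Start: pos=(0,0), heading=0, pen down
LT 90: heading 0 -> 90
LT 180: heading 90 -> 270
FD 7: (0,0) -> (0,-7) [heading=270, draw]
FD 13: (0,-7) -> (0,-20) [heading=270, draw]
FD 11: (0,-20) -> (0,-31) [heading=270, draw]
RT 270: heading 270 -> 0
RT 270: heading 0 -> 90
FD 2: (0,-31) -> (0,-29) [heading=90, draw]
Final: pos=(0,-29), heading=90, 4 segment(s) drawn
Waypoints (5 total):
(0, 0)
(0, -7)
(0, -20)
(0, -31)
(0, -29)

Answer: (0, 0)
(0, -7)
(0, -20)
(0, -31)
(0, -29)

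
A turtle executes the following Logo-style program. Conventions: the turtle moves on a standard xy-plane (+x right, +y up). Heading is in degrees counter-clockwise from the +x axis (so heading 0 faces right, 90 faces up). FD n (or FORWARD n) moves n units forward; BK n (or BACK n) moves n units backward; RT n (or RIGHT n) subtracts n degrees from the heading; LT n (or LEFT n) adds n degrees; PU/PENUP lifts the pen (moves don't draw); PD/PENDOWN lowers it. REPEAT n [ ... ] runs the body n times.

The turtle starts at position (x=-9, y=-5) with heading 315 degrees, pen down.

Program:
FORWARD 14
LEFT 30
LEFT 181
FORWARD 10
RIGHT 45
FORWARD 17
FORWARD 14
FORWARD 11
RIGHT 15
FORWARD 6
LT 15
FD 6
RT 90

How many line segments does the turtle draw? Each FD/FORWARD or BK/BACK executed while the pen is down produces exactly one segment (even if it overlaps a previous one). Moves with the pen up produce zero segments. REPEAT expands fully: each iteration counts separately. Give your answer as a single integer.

Executing turtle program step by step:
Start: pos=(-9,-5), heading=315, pen down
FD 14: (-9,-5) -> (0.899,-14.899) [heading=315, draw]
LT 30: heading 315 -> 345
LT 181: heading 345 -> 166
FD 10: (0.899,-14.899) -> (-8.803,-12.48) [heading=166, draw]
RT 45: heading 166 -> 121
FD 17: (-8.803,-12.48) -> (-17.559,2.092) [heading=121, draw]
FD 14: (-17.559,2.092) -> (-24.77,14.092) [heading=121, draw]
FD 11: (-24.77,14.092) -> (-30.435,23.521) [heading=121, draw]
RT 15: heading 121 -> 106
FD 6: (-30.435,23.521) -> (-32.089,29.288) [heading=106, draw]
LT 15: heading 106 -> 121
FD 6: (-32.089,29.288) -> (-35.179,34.431) [heading=121, draw]
RT 90: heading 121 -> 31
Final: pos=(-35.179,34.431), heading=31, 7 segment(s) drawn
Segments drawn: 7

Answer: 7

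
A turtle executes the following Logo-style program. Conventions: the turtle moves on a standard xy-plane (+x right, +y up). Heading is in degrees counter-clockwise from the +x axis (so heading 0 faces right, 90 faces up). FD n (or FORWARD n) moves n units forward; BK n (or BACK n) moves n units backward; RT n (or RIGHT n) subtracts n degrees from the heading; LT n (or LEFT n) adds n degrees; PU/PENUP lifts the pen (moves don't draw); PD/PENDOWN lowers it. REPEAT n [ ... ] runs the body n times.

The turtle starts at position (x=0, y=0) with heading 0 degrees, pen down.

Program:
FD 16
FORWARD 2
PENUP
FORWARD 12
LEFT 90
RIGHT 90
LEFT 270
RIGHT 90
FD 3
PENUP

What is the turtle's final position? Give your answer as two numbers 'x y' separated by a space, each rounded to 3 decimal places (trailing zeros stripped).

Answer: 27 0

Derivation:
Executing turtle program step by step:
Start: pos=(0,0), heading=0, pen down
FD 16: (0,0) -> (16,0) [heading=0, draw]
FD 2: (16,0) -> (18,0) [heading=0, draw]
PU: pen up
FD 12: (18,0) -> (30,0) [heading=0, move]
LT 90: heading 0 -> 90
RT 90: heading 90 -> 0
LT 270: heading 0 -> 270
RT 90: heading 270 -> 180
FD 3: (30,0) -> (27,0) [heading=180, move]
PU: pen up
Final: pos=(27,0), heading=180, 2 segment(s) drawn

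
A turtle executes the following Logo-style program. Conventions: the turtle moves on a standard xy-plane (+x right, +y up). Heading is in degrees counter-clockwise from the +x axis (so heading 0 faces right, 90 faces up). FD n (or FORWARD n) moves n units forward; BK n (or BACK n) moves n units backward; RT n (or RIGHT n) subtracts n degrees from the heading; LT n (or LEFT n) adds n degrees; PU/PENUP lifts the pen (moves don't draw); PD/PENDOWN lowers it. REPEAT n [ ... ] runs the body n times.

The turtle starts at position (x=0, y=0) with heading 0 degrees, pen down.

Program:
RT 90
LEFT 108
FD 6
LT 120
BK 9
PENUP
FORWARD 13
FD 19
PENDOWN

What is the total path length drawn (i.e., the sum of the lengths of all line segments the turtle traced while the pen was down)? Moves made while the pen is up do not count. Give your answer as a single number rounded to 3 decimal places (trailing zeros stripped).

Executing turtle program step by step:
Start: pos=(0,0), heading=0, pen down
RT 90: heading 0 -> 270
LT 108: heading 270 -> 18
FD 6: (0,0) -> (5.706,1.854) [heading=18, draw]
LT 120: heading 18 -> 138
BK 9: (5.706,1.854) -> (12.395,-4.168) [heading=138, draw]
PU: pen up
FD 13: (12.395,-4.168) -> (2.734,4.531) [heading=138, move]
FD 19: (2.734,4.531) -> (-11.386,17.244) [heading=138, move]
PD: pen down
Final: pos=(-11.386,17.244), heading=138, 2 segment(s) drawn

Segment lengths:
  seg 1: (0,0) -> (5.706,1.854), length = 6
  seg 2: (5.706,1.854) -> (12.395,-4.168), length = 9
Total = 15

Answer: 15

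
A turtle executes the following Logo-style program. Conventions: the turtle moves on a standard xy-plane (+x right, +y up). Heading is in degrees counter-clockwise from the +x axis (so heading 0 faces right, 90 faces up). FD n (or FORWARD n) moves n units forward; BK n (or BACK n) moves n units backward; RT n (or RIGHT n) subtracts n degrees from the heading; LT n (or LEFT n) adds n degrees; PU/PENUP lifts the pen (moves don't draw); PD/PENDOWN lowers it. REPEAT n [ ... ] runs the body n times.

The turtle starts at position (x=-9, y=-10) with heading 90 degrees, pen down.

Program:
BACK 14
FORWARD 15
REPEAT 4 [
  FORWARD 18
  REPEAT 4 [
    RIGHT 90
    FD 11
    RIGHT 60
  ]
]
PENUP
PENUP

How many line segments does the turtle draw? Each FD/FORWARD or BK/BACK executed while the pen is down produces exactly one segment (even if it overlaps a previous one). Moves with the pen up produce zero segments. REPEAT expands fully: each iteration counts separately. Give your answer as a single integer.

Answer: 22

Derivation:
Executing turtle program step by step:
Start: pos=(-9,-10), heading=90, pen down
BK 14: (-9,-10) -> (-9,-24) [heading=90, draw]
FD 15: (-9,-24) -> (-9,-9) [heading=90, draw]
REPEAT 4 [
  -- iteration 1/4 --
  FD 18: (-9,-9) -> (-9,9) [heading=90, draw]
  REPEAT 4 [
    -- iteration 1/4 --
    RT 90: heading 90 -> 0
    FD 11: (-9,9) -> (2,9) [heading=0, draw]
    RT 60: heading 0 -> 300
    -- iteration 2/4 --
    RT 90: heading 300 -> 210
    FD 11: (2,9) -> (-7.526,3.5) [heading=210, draw]
    RT 60: heading 210 -> 150
    -- iteration 3/4 --
    RT 90: heading 150 -> 60
    FD 11: (-7.526,3.5) -> (-2.026,13.026) [heading=60, draw]
    RT 60: heading 60 -> 0
    -- iteration 4/4 --
    RT 90: heading 0 -> 270
    FD 11: (-2.026,13.026) -> (-2.026,2.026) [heading=270, draw]
    RT 60: heading 270 -> 210
  ]
  -- iteration 2/4 --
  FD 18: (-2.026,2.026) -> (-17.615,-6.974) [heading=210, draw]
  REPEAT 4 [
    -- iteration 1/4 --
    RT 90: heading 210 -> 120
    FD 11: (-17.615,-6.974) -> (-23.115,2.553) [heading=120, draw]
    RT 60: heading 120 -> 60
    -- iteration 2/4 --
    RT 90: heading 60 -> 330
    FD 11: (-23.115,2.553) -> (-13.588,-2.947) [heading=330, draw]
    RT 60: heading 330 -> 270
    -- iteration 3/4 --
    RT 90: heading 270 -> 180
    FD 11: (-13.588,-2.947) -> (-24.588,-2.947) [heading=180, draw]
    RT 60: heading 180 -> 120
    -- iteration 4/4 --
    RT 90: heading 120 -> 30
    FD 11: (-24.588,-2.947) -> (-15.062,2.553) [heading=30, draw]
    RT 60: heading 30 -> 330
  ]
  -- iteration 3/4 --
  FD 18: (-15.062,2.553) -> (0.526,-6.447) [heading=330, draw]
  REPEAT 4 [
    -- iteration 1/4 --
    RT 90: heading 330 -> 240
    FD 11: (0.526,-6.447) -> (-4.974,-15.974) [heading=240, draw]
    RT 60: heading 240 -> 180
    -- iteration 2/4 --
    RT 90: heading 180 -> 90
    FD 11: (-4.974,-15.974) -> (-4.974,-4.974) [heading=90, draw]
    RT 60: heading 90 -> 30
    -- iteration 3/4 --
    RT 90: heading 30 -> 300
    FD 11: (-4.974,-4.974) -> (0.526,-14.5) [heading=300, draw]
    RT 60: heading 300 -> 240
    -- iteration 4/4 --
    RT 90: heading 240 -> 150
    FD 11: (0.526,-14.5) -> (-9,-9) [heading=150, draw]
    RT 60: heading 150 -> 90
  ]
  -- iteration 4/4 --
  FD 18: (-9,-9) -> (-9,9) [heading=90, draw]
  REPEAT 4 [
    -- iteration 1/4 --
    RT 90: heading 90 -> 0
    FD 11: (-9,9) -> (2,9) [heading=0, draw]
    RT 60: heading 0 -> 300
    -- iteration 2/4 --
    RT 90: heading 300 -> 210
    FD 11: (2,9) -> (-7.526,3.5) [heading=210, draw]
    RT 60: heading 210 -> 150
    -- iteration 3/4 --
    RT 90: heading 150 -> 60
    FD 11: (-7.526,3.5) -> (-2.026,13.026) [heading=60, draw]
    RT 60: heading 60 -> 0
    -- iteration 4/4 --
    RT 90: heading 0 -> 270
    FD 11: (-2.026,13.026) -> (-2.026,2.026) [heading=270, draw]
    RT 60: heading 270 -> 210
  ]
]
PU: pen up
PU: pen up
Final: pos=(-2.026,2.026), heading=210, 22 segment(s) drawn
Segments drawn: 22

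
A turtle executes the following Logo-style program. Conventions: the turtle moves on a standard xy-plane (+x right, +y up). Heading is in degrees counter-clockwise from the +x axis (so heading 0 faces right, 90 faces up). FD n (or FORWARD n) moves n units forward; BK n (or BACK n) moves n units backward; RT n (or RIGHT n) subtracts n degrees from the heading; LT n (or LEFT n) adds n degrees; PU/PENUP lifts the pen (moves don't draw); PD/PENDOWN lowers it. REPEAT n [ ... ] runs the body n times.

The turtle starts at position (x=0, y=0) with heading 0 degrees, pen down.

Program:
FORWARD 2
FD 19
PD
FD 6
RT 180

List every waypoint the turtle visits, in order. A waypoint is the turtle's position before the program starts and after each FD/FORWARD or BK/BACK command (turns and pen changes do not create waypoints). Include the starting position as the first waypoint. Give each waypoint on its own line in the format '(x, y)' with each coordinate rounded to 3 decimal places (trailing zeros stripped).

Answer: (0, 0)
(2, 0)
(21, 0)
(27, 0)

Derivation:
Executing turtle program step by step:
Start: pos=(0,0), heading=0, pen down
FD 2: (0,0) -> (2,0) [heading=0, draw]
FD 19: (2,0) -> (21,0) [heading=0, draw]
PD: pen down
FD 6: (21,0) -> (27,0) [heading=0, draw]
RT 180: heading 0 -> 180
Final: pos=(27,0), heading=180, 3 segment(s) drawn
Waypoints (4 total):
(0, 0)
(2, 0)
(21, 0)
(27, 0)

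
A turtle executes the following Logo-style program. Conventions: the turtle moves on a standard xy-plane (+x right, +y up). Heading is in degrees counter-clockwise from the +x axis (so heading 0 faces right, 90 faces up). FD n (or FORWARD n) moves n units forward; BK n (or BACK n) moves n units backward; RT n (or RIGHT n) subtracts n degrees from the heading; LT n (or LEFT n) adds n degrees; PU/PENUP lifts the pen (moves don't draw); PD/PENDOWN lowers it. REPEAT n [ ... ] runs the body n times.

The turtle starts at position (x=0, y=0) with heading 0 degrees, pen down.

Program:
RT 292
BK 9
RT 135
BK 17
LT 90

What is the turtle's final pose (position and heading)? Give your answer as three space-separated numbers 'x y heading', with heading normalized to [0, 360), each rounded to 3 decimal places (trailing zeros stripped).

Executing turtle program step by step:
Start: pos=(0,0), heading=0, pen down
RT 292: heading 0 -> 68
BK 9: (0,0) -> (-3.371,-8.345) [heading=68, draw]
RT 135: heading 68 -> 293
BK 17: (-3.371,-8.345) -> (-10.014,7.304) [heading=293, draw]
LT 90: heading 293 -> 23
Final: pos=(-10.014,7.304), heading=23, 2 segment(s) drawn

Answer: -10.014 7.304 23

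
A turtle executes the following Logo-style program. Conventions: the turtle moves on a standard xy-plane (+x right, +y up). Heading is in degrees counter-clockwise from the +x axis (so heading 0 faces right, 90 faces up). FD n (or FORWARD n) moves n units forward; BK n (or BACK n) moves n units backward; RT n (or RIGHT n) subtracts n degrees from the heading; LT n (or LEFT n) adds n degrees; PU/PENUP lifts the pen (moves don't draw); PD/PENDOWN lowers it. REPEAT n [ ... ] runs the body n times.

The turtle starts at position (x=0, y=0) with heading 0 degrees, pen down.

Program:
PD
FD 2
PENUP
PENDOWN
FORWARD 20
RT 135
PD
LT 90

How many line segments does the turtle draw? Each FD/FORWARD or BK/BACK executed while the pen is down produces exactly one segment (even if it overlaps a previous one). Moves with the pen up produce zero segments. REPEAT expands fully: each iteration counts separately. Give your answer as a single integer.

Executing turtle program step by step:
Start: pos=(0,0), heading=0, pen down
PD: pen down
FD 2: (0,0) -> (2,0) [heading=0, draw]
PU: pen up
PD: pen down
FD 20: (2,0) -> (22,0) [heading=0, draw]
RT 135: heading 0 -> 225
PD: pen down
LT 90: heading 225 -> 315
Final: pos=(22,0), heading=315, 2 segment(s) drawn
Segments drawn: 2

Answer: 2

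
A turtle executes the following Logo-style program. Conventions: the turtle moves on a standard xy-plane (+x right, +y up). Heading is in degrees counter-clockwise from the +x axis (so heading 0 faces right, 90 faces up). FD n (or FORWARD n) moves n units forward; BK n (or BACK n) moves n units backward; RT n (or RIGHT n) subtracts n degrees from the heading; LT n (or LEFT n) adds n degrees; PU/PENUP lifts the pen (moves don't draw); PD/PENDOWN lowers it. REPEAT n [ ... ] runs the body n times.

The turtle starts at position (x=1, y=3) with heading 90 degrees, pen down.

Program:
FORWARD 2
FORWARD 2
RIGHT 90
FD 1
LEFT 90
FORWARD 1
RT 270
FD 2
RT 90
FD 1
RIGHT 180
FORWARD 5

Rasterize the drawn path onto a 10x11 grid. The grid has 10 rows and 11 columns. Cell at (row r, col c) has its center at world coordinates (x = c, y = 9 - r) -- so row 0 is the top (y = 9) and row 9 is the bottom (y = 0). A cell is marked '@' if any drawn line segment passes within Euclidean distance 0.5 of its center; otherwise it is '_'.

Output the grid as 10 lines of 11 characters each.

Answer: @__________
@@@________
@@@________
@@_________
@@_________
@@_________
_@_________
___________
___________
___________

Derivation:
Segment 0: (1,3) -> (1,5)
Segment 1: (1,5) -> (1,7)
Segment 2: (1,7) -> (2,7)
Segment 3: (2,7) -> (2,8)
Segment 4: (2,8) -> (0,8)
Segment 5: (0,8) -> (0,9)
Segment 6: (0,9) -> (0,4)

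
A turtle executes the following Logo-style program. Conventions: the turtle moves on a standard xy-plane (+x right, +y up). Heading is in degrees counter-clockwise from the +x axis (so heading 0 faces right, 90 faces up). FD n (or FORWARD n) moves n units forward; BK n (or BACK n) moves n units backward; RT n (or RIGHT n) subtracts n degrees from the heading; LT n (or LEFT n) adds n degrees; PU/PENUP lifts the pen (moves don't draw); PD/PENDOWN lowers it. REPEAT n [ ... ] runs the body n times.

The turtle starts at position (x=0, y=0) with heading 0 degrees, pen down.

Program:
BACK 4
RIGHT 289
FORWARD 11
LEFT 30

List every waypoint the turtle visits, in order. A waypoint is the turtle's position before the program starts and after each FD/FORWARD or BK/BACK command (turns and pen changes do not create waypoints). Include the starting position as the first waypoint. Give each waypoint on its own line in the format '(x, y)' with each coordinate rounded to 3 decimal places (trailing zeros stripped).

Answer: (0, 0)
(-4, 0)
(-0.419, 10.401)

Derivation:
Executing turtle program step by step:
Start: pos=(0,0), heading=0, pen down
BK 4: (0,0) -> (-4,0) [heading=0, draw]
RT 289: heading 0 -> 71
FD 11: (-4,0) -> (-0.419,10.401) [heading=71, draw]
LT 30: heading 71 -> 101
Final: pos=(-0.419,10.401), heading=101, 2 segment(s) drawn
Waypoints (3 total):
(0, 0)
(-4, 0)
(-0.419, 10.401)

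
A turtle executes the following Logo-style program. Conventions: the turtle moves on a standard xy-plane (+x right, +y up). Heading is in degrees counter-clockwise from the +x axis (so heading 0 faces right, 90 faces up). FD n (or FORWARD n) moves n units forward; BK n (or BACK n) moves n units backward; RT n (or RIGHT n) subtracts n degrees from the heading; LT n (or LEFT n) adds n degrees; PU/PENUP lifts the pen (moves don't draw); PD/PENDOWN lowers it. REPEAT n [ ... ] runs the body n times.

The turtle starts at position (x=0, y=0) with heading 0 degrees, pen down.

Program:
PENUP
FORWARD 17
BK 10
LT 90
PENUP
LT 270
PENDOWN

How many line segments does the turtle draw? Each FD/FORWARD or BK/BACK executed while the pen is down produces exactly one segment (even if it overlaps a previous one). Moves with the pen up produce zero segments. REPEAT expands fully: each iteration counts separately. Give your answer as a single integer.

Answer: 0

Derivation:
Executing turtle program step by step:
Start: pos=(0,0), heading=0, pen down
PU: pen up
FD 17: (0,0) -> (17,0) [heading=0, move]
BK 10: (17,0) -> (7,0) [heading=0, move]
LT 90: heading 0 -> 90
PU: pen up
LT 270: heading 90 -> 0
PD: pen down
Final: pos=(7,0), heading=0, 0 segment(s) drawn
Segments drawn: 0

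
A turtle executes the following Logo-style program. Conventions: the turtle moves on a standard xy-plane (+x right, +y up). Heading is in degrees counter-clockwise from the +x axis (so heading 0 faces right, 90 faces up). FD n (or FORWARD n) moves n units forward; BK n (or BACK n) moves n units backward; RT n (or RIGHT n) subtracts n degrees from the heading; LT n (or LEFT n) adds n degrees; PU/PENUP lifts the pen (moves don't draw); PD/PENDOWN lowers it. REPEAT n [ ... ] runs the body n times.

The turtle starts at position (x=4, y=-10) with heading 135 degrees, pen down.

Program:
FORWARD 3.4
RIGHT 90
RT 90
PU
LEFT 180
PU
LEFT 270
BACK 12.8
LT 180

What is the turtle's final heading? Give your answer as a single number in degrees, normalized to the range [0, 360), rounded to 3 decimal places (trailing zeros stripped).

Answer: 225

Derivation:
Executing turtle program step by step:
Start: pos=(4,-10), heading=135, pen down
FD 3.4: (4,-10) -> (1.596,-7.596) [heading=135, draw]
RT 90: heading 135 -> 45
RT 90: heading 45 -> 315
PU: pen up
LT 180: heading 315 -> 135
PU: pen up
LT 270: heading 135 -> 45
BK 12.8: (1.596,-7.596) -> (-7.455,-16.647) [heading=45, move]
LT 180: heading 45 -> 225
Final: pos=(-7.455,-16.647), heading=225, 1 segment(s) drawn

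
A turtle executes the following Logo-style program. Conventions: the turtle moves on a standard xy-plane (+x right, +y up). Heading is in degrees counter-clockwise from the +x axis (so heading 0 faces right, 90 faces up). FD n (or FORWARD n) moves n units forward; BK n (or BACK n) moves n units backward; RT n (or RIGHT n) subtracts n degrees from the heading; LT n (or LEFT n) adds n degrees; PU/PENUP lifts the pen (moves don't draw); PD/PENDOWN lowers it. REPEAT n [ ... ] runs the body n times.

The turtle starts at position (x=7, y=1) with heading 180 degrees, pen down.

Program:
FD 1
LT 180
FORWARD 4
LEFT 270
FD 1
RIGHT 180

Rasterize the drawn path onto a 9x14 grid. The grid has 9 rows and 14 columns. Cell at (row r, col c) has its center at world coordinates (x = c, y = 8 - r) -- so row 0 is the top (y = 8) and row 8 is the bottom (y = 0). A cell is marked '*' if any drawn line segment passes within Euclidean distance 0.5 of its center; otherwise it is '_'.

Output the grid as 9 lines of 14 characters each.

Segment 0: (7,1) -> (6,1)
Segment 1: (6,1) -> (10,1)
Segment 2: (10,1) -> (10,-0)

Answer: ______________
______________
______________
______________
______________
______________
______________
______*****___
__________*___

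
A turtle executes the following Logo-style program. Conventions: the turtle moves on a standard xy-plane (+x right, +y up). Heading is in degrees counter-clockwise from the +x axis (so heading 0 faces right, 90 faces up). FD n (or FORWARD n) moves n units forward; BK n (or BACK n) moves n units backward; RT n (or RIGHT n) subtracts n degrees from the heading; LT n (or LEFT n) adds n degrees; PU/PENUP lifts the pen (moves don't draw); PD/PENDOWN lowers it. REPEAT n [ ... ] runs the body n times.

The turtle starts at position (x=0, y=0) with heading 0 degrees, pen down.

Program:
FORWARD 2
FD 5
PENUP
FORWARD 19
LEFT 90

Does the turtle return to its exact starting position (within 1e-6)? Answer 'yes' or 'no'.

Executing turtle program step by step:
Start: pos=(0,0), heading=0, pen down
FD 2: (0,0) -> (2,0) [heading=0, draw]
FD 5: (2,0) -> (7,0) [heading=0, draw]
PU: pen up
FD 19: (7,0) -> (26,0) [heading=0, move]
LT 90: heading 0 -> 90
Final: pos=(26,0), heading=90, 2 segment(s) drawn

Start position: (0, 0)
Final position: (26, 0)
Distance = 26; >= 1e-6 -> NOT closed

Answer: no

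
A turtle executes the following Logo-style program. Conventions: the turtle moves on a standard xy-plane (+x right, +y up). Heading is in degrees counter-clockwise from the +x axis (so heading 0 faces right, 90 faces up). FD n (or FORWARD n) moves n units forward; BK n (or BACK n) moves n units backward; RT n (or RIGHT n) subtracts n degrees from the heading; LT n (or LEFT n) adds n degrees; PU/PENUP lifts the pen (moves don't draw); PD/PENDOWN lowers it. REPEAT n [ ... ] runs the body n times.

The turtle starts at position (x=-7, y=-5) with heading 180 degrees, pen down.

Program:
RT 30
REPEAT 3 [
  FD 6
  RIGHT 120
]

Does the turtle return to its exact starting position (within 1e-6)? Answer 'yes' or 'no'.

Answer: yes

Derivation:
Executing turtle program step by step:
Start: pos=(-7,-5), heading=180, pen down
RT 30: heading 180 -> 150
REPEAT 3 [
  -- iteration 1/3 --
  FD 6: (-7,-5) -> (-12.196,-2) [heading=150, draw]
  RT 120: heading 150 -> 30
  -- iteration 2/3 --
  FD 6: (-12.196,-2) -> (-7,1) [heading=30, draw]
  RT 120: heading 30 -> 270
  -- iteration 3/3 --
  FD 6: (-7,1) -> (-7,-5) [heading=270, draw]
  RT 120: heading 270 -> 150
]
Final: pos=(-7,-5), heading=150, 3 segment(s) drawn

Start position: (-7, -5)
Final position: (-7, -5)
Distance = 0; < 1e-6 -> CLOSED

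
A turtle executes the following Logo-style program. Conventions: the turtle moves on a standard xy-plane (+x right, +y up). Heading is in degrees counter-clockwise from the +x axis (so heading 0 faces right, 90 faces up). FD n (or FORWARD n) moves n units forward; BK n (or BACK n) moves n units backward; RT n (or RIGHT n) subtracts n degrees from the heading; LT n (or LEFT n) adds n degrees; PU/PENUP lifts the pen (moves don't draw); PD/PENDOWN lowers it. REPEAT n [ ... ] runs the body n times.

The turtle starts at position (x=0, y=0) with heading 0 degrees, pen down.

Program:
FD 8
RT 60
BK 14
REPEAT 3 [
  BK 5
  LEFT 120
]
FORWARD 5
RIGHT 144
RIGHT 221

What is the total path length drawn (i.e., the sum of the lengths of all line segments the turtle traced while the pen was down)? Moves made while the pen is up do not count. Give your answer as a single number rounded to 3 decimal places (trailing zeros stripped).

Answer: 42

Derivation:
Executing turtle program step by step:
Start: pos=(0,0), heading=0, pen down
FD 8: (0,0) -> (8,0) [heading=0, draw]
RT 60: heading 0 -> 300
BK 14: (8,0) -> (1,12.124) [heading=300, draw]
REPEAT 3 [
  -- iteration 1/3 --
  BK 5: (1,12.124) -> (-1.5,16.454) [heading=300, draw]
  LT 120: heading 300 -> 60
  -- iteration 2/3 --
  BK 5: (-1.5,16.454) -> (-4,12.124) [heading=60, draw]
  LT 120: heading 60 -> 180
  -- iteration 3/3 --
  BK 5: (-4,12.124) -> (1,12.124) [heading=180, draw]
  LT 120: heading 180 -> 300
]
FD 5: (1,12.124) -> (3.5,7.794) [heading=300, draw]
RT 144: heading 300 -> 156
RT 221: heading 156 -> 295
Final: pos=(3.5,7.794), heading=295, 6 segment(s) drawn

Segment lengths:
  seg 1: (0,0) -> (8,0), length = 8
  seg 2: (8,0) -> (1,12.124), length = 14
  seg 3: (1,12.124) -> (-1.5,16.454), length = 5
  seg 4: (-1.5,16.454) -> (-4,12.124), length = 5
  seg 5: (-4,12.124) -> (1,12.124), length = 5
  seg 6: (1,12.124) -> (3.5,7.794), length = 5
Total = 42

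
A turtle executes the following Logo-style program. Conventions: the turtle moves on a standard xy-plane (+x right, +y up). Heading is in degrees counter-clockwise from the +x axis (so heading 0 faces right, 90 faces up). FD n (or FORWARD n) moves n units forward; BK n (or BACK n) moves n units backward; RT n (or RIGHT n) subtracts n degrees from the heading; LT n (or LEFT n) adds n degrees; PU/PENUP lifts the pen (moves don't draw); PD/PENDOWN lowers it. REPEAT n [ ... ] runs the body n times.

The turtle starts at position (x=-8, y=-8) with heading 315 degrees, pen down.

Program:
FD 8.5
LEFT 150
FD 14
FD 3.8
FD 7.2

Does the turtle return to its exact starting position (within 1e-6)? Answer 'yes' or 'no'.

Answer: no

Derivation:
Executing turtle program step by step:
Start: pos=(-8,-8), heading=315, pen down
FD 8.5: (-8,-8) -> (-1.99,-14.01) [heading=315, draw]
LT 150: heading 315 -> 105
FD 14: (-1.99,-14.01) -> (-5.613,-0.487) [heading=105, draw]
FD 3.8: (-5.613,-0.487) -> (-6.597,3.183) [heading=105, draw]
FD 7.2: (-6.597,3.183) -> (-8.46,10.138) [heading=105, draw]
Final: pos=(-8.46,10.138), heading=105, 4 segment(s) drawn

Start position: (-8, -8)
Final position: (-8.46, 10.138)
Distance = 18.144; >= 1e-6 -> NOT closed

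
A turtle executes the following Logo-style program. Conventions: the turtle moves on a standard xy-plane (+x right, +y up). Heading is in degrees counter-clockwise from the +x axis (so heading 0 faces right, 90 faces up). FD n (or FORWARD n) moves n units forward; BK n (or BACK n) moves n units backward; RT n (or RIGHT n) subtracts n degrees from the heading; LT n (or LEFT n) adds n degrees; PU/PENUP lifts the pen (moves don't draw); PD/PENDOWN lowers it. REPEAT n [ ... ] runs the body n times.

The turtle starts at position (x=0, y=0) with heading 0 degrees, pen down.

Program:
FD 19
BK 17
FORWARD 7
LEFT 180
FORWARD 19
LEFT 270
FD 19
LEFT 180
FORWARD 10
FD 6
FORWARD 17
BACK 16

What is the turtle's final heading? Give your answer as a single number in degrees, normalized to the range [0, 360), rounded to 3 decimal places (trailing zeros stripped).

Executing turtle program step by step:
Start: pos=(0,0), heading=0, pen down
FD 19: (0,0) -> (19,0) [heading=0, draw]
BK 17: (19,0) -> (2,0) [heading=0, draw]
FD 7: (2,0) -> (9,0) [heading=0, draw]
LT 180: heading 0 -> 180
FD 19: (9,0) -> (-10,0) [heading=180, draw]
LT 270: heading 180 -> 90
FD 19: (-10,0) -> (-10,19) [heading=90, draw]
LT 180: heading 90 -> 270
FD 10: (-10,19) -> (-10,9) [heading=270, draw]
FD 6: (-10,9) -> (-10,3) [heading=270, draw]
FD 17: (-10,3) -> (-10,-14) [heading=270, draw]
BK 16: (-10,-14) -> (-10,2) [heading=270, draw]
Final: pos=(-10,2), heading=270, 9 segment(s) drawn

Answer: 270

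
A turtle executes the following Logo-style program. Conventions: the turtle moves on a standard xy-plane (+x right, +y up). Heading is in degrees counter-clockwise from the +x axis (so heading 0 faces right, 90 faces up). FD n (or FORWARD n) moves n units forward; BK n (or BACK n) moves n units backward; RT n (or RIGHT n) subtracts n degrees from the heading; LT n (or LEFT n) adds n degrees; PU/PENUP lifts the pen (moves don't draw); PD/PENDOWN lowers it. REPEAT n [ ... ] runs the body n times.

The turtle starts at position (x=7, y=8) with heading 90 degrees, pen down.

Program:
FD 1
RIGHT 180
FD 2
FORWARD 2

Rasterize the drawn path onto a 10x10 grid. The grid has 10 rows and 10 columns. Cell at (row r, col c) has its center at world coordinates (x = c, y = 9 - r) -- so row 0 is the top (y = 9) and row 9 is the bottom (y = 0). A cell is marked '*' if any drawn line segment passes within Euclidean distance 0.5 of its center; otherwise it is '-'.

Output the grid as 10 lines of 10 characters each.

Segment 0: (7,8) -> (7,9)
Segment 1: (7,9) -> (7,7)
Segment 2: (7,7) -> (7,5)

Answer: -------*--
-------*--
-------*--
-------*--
-------*--
----------
----------
----------
----------
----------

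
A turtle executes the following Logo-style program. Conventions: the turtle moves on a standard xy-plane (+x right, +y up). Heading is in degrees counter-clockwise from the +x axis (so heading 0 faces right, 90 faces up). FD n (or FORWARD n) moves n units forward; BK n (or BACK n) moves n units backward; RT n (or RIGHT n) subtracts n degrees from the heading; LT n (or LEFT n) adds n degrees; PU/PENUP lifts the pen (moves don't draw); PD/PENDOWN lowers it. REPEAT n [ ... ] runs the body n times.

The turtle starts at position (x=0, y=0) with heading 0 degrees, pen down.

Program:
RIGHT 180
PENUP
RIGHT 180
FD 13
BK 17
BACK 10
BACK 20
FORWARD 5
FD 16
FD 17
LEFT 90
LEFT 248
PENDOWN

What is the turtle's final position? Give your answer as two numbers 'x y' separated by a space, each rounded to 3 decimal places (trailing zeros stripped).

Answer: 4 0

Derivation:
Executing turtle program step by step:
Start: pos=(0,0), heading=0, pen down
RT 180: heading 0 -> 180
PU: pen up
RT 180: heading 180 -> 0
FD 13: (0,0) -> (13,0) [heading=0, move]
BK 17: (13,0) -> (-4,0) [heading=0, move]
BK 10: (-4,0) -> (-14,0) [heading=0, move]
BK 20: (-14,0) -> (-34,0) [heading=0, move]
FD 5: (-34,0) -> (-29,0) [heading=0, move]
FD 16: (-29,0) -> (-13,0) [heading=0, move]
FD 17: (-13,0) -> (4,0) [heading=0, move]
LT 90: heading 0 -> 90
LT 248: heading 90 -> 338
PD: pen down
Final: pos=(4,0), heading=338, 0 segment(s) drawn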